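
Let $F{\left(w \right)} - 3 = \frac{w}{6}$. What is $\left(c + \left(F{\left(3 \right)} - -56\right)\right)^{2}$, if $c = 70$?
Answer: $\frac{67081}{4} \approx 16770.0$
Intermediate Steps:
$F{\left(w \right)} = 3 + \frac{w}{6}$
$\left(c + \left(F{\left(3 \right)} - -56\right)\right)^{2} = \left(70 + \left(\left(3 + \frac{1}{6} \cdot 3\right) - -56\right)\right)^{2} = \left(70 + \left(\left(3 + \frac{1}{2}\right) + 56\right)\right)^{2} = \left(70 + \left(\frac{7}{2} + 56\right)\right)^{2} = \left(70 + \frac{119}{2}\right)^{2} = \left(\frac{259}{2}\right)^{2} = \frac{67081}{4}$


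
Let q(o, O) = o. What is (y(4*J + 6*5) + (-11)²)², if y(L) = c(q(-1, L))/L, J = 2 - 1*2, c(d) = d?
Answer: 13169641/900 ≈ 14633.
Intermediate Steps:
J = 0 (J = 2 - 2 = 0)
y(L) = -1/L
(y(4*J + 6*5) + (-11)²)² = (-1/(4*0 + 6*5) + (-11)²)² = (-1/(0 + 30) + 121)² = (-1/30 + 121)² = (3629/30)² = 13169641/900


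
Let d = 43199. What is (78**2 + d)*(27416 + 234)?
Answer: 1362674950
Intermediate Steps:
(78**2 + d)*(27416 + 234) = (78**2 + 43199)*(27416 + 234) = (6084 + 43199)*27650 = 49283*27650 = 1362674950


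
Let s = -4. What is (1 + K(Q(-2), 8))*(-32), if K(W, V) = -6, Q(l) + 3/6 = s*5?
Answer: 160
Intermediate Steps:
Q(l) = -41/2 (Q(l) = -½ - 4*5 = -½ - 20 = -41/2)
(1 + K(Q(-2), 8))*(-32) = (1 - 6)*(-32) = -5*(-32) = 160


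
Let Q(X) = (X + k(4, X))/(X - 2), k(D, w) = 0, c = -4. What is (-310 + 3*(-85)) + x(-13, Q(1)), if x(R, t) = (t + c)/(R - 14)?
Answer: -15250/27 ≈ -564.81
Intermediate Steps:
Q(X) = X/(-2 + X) (Q(X) = (X + 0)/(X - 2) = X/(-2 + X))
x(R, t) = (-4 + t)/(-14 + R) (x(R, t) = (t - 4)/(R - 14) = (-4 + t)/(-14 + R))
(-310 + 3*(-85)) + x(-13, Q(1)) = (-310 + 3*(-85)) + (-4 + 1/(-2 + 1))/(-14 - 13) = (-310 - 255) + (-4 + 1/(-1))/(-27) = -565 - (-4 + 1*(-1))/27 = -565 - (-4 - 1)/27 = -565 - 1/27*(-5) = -565 + 5/27 = -15250/27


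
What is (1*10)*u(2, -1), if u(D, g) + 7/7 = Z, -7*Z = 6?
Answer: -130/7 ≈ -18.571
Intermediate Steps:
Z = -6/7 (Z = -1/7*6 = -6/7 ≈ -0.85714)
u(D, g) = -13/7 (u(D, g) = -1 - 6/7 = -13/7)
(1*10)*u(2, -1) = (1*10)*(-13/7) = 10*(-13/7) = -130/7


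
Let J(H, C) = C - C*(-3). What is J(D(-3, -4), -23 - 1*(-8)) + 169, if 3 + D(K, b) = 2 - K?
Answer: 109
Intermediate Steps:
D(K, b) = -1 - K (D(K, b) = -3 + (2 - K) = -1 - K)
J(H, C) = 4*C (J(H, C) = C - (-3)*C = C + 3*C = 4*C)
J(D(-3, -4), -23 - 1*(-8)) + 169 = 4*(-23 - 1*(-8)) + 169 = 4*(-23 + 8) + 169 = 4*(-15) + 169 = -60 + 169 = 109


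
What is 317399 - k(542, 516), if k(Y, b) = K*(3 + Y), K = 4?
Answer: 315219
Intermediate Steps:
k(Y, b) = 12 + 4*Y (k(Y, b) = 4*(3 + Y) = 12 + 4*Y)
317399 - k(542, 516) = 317399 - (12 + 4*542) = 317399 - (12 + 2168) = 317399 - 1*2180 = 317399 - 2180 = 315219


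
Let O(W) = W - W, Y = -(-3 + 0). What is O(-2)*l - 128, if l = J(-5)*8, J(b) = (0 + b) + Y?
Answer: -128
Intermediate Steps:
Y = 3 (Y = -1*(-3) = 3)
J(b) = 3 + b (J(b) = (0 + b) + 3 = b + 3 = 3 + b)
l = -16 (l = (3 - 5)*8 = -2*8 = -16)
O(W) = 0
O(-2)*l - 128 = 0*(-16) - 128 = 0 - 128 = -128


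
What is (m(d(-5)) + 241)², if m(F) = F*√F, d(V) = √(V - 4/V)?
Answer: (1205 + 5^(¼)*21^(¾)*I^(3/2))²/25 ≈ 57081.0 + 991.32*I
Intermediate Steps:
m(F) = F^(3/2)
(m(d(-5)) + 241)² = ((√(-5 - 4/(-5)))^(3/2) + 241)² = ((√(-5 - 4*(-⅕)))^(3/2) + 241)² = ((√(-5 + ⅘))^(3/2) + 241)² = ((√(-21/5))^(3/2) + 241)² = ((I*√105/5)^(3/2) + 241)² = (5^(¼)*21^(¾)*I^(3/2)/5 + 241)² = (241 + 5^(¼)*21^(¾)*I^(3/2)/5)²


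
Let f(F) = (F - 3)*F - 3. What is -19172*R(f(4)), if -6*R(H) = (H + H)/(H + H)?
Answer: 9586/3 ≈ 3195.3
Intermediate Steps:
f(F) = -3 + F*(-3 + F) (f(F) = (-3 + F)*F - 3 = F*(-3 + F) - 3 = -3 + F*(-3 + F))
R(H) = -⅙ (R(H) = -(H + H)/(6*(H + H)) = -2*H/(6*(2*H)) = -2*H*1/(2*H)/6 = -⅙*1 = -⅙)
-19172*R(f(4)) = -19172*(-⅙) = 9586/3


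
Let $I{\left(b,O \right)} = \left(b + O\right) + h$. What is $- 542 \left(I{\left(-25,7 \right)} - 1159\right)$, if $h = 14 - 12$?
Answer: $636850$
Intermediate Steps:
$h = 2$
$I{\left(b,O \right)} = 2 + O + b$ ($I{\left(b,O \right)} = \left(b + O\right) + 2 = \left(O + b\right) + 2 = 2 + O + b$)
$- 542 \left(I{\left(-25,7 \right)} - 1159\right) = - 542 \left(\left(2 + 7 - 25\right) - 1159\right) = - 542 \left(-16 - 1159\right) = \left(-542\right) \left(-1175\right) = 636850$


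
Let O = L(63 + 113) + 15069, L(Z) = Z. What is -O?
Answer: -15245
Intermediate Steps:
O = 15245 (O = (63 + 113) + 15069 = 176 + 15069 = 15245)
-O = -1*15245 = -15245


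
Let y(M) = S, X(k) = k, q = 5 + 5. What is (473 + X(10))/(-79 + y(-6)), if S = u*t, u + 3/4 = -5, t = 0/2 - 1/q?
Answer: -19320/3137 ≈ -6.1588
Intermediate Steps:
q = 10
t = -1/10 (t = 0/2 - 1/10 = 0*(1/2) - 1*1/10 = 0 - 1/10 = -1/10 ≈ -0.10000)
u = -23/4 (u = -3/4 - 5 = -23/4 ≈ -5.7500)
S = 23/40 (S = -23/4*(-1/10) = 23/40 ≈ 0.57500)
y(M) = 23/40
(473 + X(10))/(-79 + y(-6)) = (473 + 10)/(-79 + 23/40) = 483/(-3137/40) = 483*(-40/3137) = -19320/3137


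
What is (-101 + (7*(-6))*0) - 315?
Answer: -416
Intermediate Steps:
(-101 + (7*(-6))*0) - 315 = (-101 - 42*0) - 315 = (-101 + 0) - 315 = -101 - 315 = -416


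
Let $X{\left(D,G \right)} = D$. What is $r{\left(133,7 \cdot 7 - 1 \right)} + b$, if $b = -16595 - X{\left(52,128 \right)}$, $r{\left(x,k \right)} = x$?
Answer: $-16514$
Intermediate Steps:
$b = -16647$ ($b = -16595 - 52 = -16647$)
$r{\left(133,7 \cdot 7 - 1 \right)} + b = 133 - 16647 = -16514$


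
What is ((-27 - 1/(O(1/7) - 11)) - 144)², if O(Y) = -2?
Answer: 4937284/169 ≈ 29215.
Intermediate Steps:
((-27 - 1/(O(1/7) - 11)) - 144)² = ((-27 - 1/(-2 - 11)) - 144)² = ((-27 - 1/(-13)) - 144)² = ((-27 - 1*(-1/13)) - 144)² = ((-27 + 1/13) - 144)² = (-350/13 - 144)² = (-2222/13)² = 4937284/169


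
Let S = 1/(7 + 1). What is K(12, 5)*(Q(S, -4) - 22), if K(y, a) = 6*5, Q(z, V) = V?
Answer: -780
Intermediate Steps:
S = 1/8 ≈ 0.12500
K(y, a) = 30
K(12, 5)*(Q(S, -4) - 22) = 30*(-4 - 22) = 30*(-26) = -780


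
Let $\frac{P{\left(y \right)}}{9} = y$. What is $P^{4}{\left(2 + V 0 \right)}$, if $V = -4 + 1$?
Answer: $104976$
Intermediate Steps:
$V = -3$
$P{\left(y \right)} = 9 y$
$P^{4}{\left(2 + V 0 \right)} = \left(9 \left(2 - 0\right)\right)^{4} = \left(9 \left(2 + 0\right)\right)^{4} = \left(9 \cdot 2\right)^{4} = 18^{4} = 104976$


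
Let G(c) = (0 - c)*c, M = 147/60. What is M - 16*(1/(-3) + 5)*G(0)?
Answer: 49/20 ≈ 2.4500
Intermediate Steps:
M = 49/20 (M = 147*(1/60) = 49/20 ≈ 2.4500)
G(c) = -c**2 (G(c) = (-c)*c = -c**2)
M - 16*(1/(-3) + 5)*G(0) = 49/20 - 16*(1/(-3) + 5)*(-1*0**2) = 49/20 - 16*(-1/3 + 5)*(-1*0) = 49/20 - 224*0/3 = 49/20 - 16*0 = 49/20 + 0 = 49/20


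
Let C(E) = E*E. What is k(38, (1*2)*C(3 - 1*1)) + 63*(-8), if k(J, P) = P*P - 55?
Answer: -495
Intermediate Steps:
C(E) = E**2
k(J, P) = -55 + P**2 (k(J, P) = P**2 - 55 = -55 + P**2)
k(38, (1*2)*C(3 - 1*1)) + 63*(-8) = (-55 + ((1*2)*(3 - 1*1)**2)**2) + 63*(-8) = (-55 + (2*(3 - 1)**2)**2) - 504 = (-55 + (2*2**2)**2) - 504 = (-55 + (2*4)**2) - 504 = (-55 + 8**2) - 504 = (-55 + 64) - 504 = 9 - 504 = -495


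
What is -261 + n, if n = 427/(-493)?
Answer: -129100/493 ≈ -261.87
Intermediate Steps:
n = -427/493 (n = 427*(-1/493) = -427/493 ≈ -0.86613)
-261 + n = -261 - 427/493 = -129100/493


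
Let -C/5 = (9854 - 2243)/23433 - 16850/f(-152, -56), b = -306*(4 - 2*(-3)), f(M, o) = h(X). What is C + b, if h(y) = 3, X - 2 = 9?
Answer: 586333715/23433 ≈ 25022.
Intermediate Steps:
X = 11 (X = 2 + 9 = 11)
f(M, o) = 3
b = -3060 (b = -306*(4 + 6) = -306*10 = -3060)
C = 658038695/23433 (C = -5*((9854 - 2243)/23433 - 16850/3) = -5*(7611*(1/23433) - 16850*1/3) = -5*(2537/7811 - 16850/3) = -5*(-131607739/23433) = 658038695/23433 ≈ 28082.)
C + b = 658038695/23433 - 3060 = 586333715/23433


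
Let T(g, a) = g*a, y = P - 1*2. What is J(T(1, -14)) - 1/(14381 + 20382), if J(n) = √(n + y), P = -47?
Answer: -1/34763 + 3*I*√7 ≈ -2.8766e-5 + 7.9373*I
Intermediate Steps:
y = -49 (y = -47 - 1*2 = -47 - 2 = -49)
T(g, a) = a*g
J(n) = √(-49 + n) (J(n) = √(n - 49) = √(-49 + n))
J(T(1, -14)) - 1/(14381 + 20382) = √(-49 - 14*1) - 1/(14381 + 20382) = √(-49 - 14) - 1/34763 = √(-63) - 1*1/34763 = 3*I*√7 - 1/34763 = -1/34763 + 3*I*√7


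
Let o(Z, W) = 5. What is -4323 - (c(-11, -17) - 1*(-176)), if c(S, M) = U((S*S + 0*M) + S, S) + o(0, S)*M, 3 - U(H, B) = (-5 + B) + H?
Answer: -4323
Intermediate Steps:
U(H, B) = 8 - B - H (U(H, B) = 3 - ((-5 + B) + H) = 3 - (-5 + B + H) = 3 + (5 - B - H) = 8 - B - H)
c(S, M) = 8 - S² - 2*S + 5*M (c(S, M) = (8 - S - ((S*S + 0*M) + S)) + 5*M = (8 - S - ((S² + 0) + S)) + 5*M = (8 - S - (S² + S)) + 5*M = (8 - S - (S + S²)) + 5*M = (8 - S + (-S - S²)) + 5*M = (8 - S² - 2*S) + 5*M = 8 - S² - 2*S + 5*M)
-4323 - (c(-11, -17) - 1*(-176)) = -4323 - ((8 - 1*(-11) + 5*(-17) - 1*(-11)*(1 - 11)) - 1*(-176)) = -4323 - ((8 + 11 - 85 - 1*(-11)*(-10)) + 176) = -4323 - ((8 + 11 - 85 - 110) + 176) = -4323 - (-176 + 176) = -4323 - 1*0 = -4323 + 0 = -4323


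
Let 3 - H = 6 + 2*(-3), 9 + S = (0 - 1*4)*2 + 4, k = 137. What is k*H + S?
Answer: 398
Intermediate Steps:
S = -13 (S = -9 + ((0 - 1*4)*2 + 4) = -9 + ((0 - 4)*2 + 4) = -9 + (-4*2 + 4) = -9 + (-8 + 4) = -9 - 4 = -13)
H = 3 (H = 3 - (6 + 2*(-3)) = 3 - (6 - 6) = 3 - 1*0 = 3 + 0 = 3)
k*H + S = 137*3 - 13 = 411 - 13 = 398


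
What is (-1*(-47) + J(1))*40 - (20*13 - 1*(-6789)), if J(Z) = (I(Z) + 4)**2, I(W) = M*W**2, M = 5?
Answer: -1929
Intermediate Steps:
I(W) = 5*W**2
J(Z) = (4 + 5*Z**2)**2 (J(Z) = (5*Z**2 + 4)**2 = (4 + 5*Z**2)**2)
(-1*(-47) + J(1))*40 - (20*13 - 1*(-6789)) = (-1*(-47) + (4 + 5*1**2)**2)*40 - (20*13 - 1*(-6789)) = (47 + (4 + 5*1)**2)*40 - (260 + 6789) = (47 + (4 + 5)**2)*40 - 1*7049 = (47 + 9**2)*40 - 7049 = (47 + 81)*40 - 7049 = 128*40 - 7049 = 5120 - 7049 = -1929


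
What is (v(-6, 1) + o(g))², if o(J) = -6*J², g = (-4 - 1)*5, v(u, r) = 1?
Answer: 14055001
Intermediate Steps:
g = -25 (g = -5*5 = -25)
(v(-6, 1) + o(g))² = (1 - 6*(-25)²)² = (1 - 6*625)² = (1 - 3750)² = (-3749)² = 14055001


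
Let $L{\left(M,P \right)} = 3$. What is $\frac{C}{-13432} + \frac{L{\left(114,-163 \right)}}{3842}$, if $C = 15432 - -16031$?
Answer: $- \frac{827675}{353464} \approx -2.3416$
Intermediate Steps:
$C = 31463$ ($C = 15432 + 16031 = 31463$)
$\frac{C}{-13432} + \frac{L{\left(114,-163 \right)}}{3842} = \frac{31463}{-13432} + \frac{3}{3842} = 31463 \left(- \frac{1}{13432}\right) + 3 \cdot \frac{1}{3842} = - \frac{431}{184} + \frac{3}{3842} = - \frac{827675}{353464}$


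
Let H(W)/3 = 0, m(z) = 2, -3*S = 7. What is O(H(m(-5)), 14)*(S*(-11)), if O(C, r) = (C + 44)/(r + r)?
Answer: 121/3 ≈ 40.333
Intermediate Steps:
S = -7/3 (S = -⅓*7 = -7/3 ≈ -2.3333)
H(W) = 0 (H(W) = 3*0 = 0)
O(C, r) = (44 + C)/(2*r) (O(C, r) = (44 + C)/((2*r)) = (44 + C)*(1/(2*r)) = (44 + C)/(2*r))
O(H(m(-5)), 14)*(S*(-11)) = ((½)*(44 + 0)/14)*(-7/3*(-11)) = ((½)*(1/14)*44)*(77/3) = (11/7)*(77/3) = 121/3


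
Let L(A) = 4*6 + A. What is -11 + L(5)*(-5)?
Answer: -156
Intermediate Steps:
L(A) = 24 + A
-11 + L(5)*(-5) = -11 + (24 + 5)*(-5) = -11 + 29*(-5) = -11 - 145 = -156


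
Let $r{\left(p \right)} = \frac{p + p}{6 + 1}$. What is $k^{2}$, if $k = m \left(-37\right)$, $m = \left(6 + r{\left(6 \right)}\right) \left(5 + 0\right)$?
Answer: $\frac{99800100}{49} \approx 2.0367 \cdot 10^{6}$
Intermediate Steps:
$r{\left(p \right)} = \frac{2 p}{7}$
$m = \frac{270}{7}$ ($m = \left(6 + \frac{2}{7} \cdot 6\right) \left(5 + 0\right) = \left(6 + \frac{12}{7}\right) 5 = \frac{54}{7} \cdot 5 = \frac{270}{7} \approx 38.571$)
$k = - \frac{9990}{7}$ ($k = \frac{270}{7} \left(-37\right) = - \frac{9990}{7} \approx -1427.1$)
$k^{2} = \left(- \frac{9990}{7}\right)^{2} = \frac{99800100}{49}$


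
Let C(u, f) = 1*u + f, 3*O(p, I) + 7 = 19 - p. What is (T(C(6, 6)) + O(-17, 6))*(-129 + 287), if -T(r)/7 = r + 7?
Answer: -58460/3 ≈ -19487.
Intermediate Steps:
O(p, I) = 4 - p/3 (O(p, I) = -7/3 + (19 - p)/3 = -7/3 + (19/3 - p/3) = 4 - p/3)
C(u, f) = f + u (C(u, f) = u + f = f + u)
T(r) = -49 - 7*r (T(r) = -7*(r + 7) = -7*(7 + r) = -49 - 7*r)
(T(C(6, 6)) + O(-17, 6))*(-129 + 287) = ((-49 - 7*(6 + 6)) + (4 - ⅓*(-17)))*(-129 + 287) = ((-49 - 7*12) + (4 + 17/3))*158 = ((-49 - 84) + 29/3)*158 = (-133 + 29/3)*158 = -370/3*158 = -58460/3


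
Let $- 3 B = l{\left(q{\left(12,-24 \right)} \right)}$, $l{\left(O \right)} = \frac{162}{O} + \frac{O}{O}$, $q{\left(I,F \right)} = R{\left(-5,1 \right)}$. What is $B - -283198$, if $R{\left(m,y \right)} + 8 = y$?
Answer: $\frac{5947313}{21} \approx 2.8321 \cdot 10^{5}$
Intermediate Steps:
$R{\left(m,y \right)} = -8 + y$
$q{\left(I,F \right)} = -7$ ($q{\left(I,F \right)} = -8 + 1 = -7$)
$l{\left(O \right)} = 1 + \frac{162}{O}$ ($l{\left(O \right)} = \frac{162}{O} + 1 = 1 + \frac{162}{O}$)
$B = \frac{155}{21}$ ($B = - \frac{\frac{1}{-7} \left(162 - 7\right)}{3} = - \frac{\left(- \frac{1}{7}\right) 155}{3} = \left(- \frac{1}{3}\right) \left(- \frac{155}{7}\right) = \frac{155}{21} \approx 7.381$)
$B - -283198 = \frac{155}{21} - -283198 = \frac{155}{21} + 283198 = \frac{5947313}{21}$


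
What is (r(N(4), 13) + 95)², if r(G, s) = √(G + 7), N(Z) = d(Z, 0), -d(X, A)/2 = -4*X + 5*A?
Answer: (95 + √39)² ≈ 10251.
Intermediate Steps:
d(X, A) = -10*A + 8*X (d(X, A) = -2*(-4*X + 5*A) = -10*A + 8*X)
N(Z) = 8*Z (N(Z) = -10*0 + 8*Z = 0 + 8*Z = 8*Z)
r(G, s) = √(7 + G)
(r(N(4), 13) + 95)² = (√(7 + 8*4) + 95)² = (√(7 + 32) + 95)² = (√39 + 95)² = (95 + √39)²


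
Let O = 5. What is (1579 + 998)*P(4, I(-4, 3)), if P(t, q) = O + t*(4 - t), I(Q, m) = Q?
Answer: 12885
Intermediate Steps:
P(t, q) = 5 + t*(4 - t)
(1579 + 998)*P(4, I(-4, 3)) = (1579 + 998)*(5 - 1*4² + 4*4) = 2577*(5 - 1*16 + 16) = 2577*(5 - 16 + 16) = 2577*5 = 12885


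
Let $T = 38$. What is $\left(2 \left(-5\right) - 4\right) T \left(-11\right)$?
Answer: $5852$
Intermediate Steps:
$\left(2 \left(-5\right) - 4\right) T \left(-11\right) = \left(2 \left(-5\right) - 4\right) 38 \left(-11\right) = \left(-10 - 4\right) 38 \left(-11\right) = \left(-14\right) 38 \left(-11\right) = \left(-532\right) \left(-11\right) = 5852$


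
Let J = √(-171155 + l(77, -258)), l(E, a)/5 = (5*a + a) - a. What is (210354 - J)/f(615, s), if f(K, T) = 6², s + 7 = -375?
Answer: 35059/6 - I*√177605/36 ≈ 5843.2 - 11.706*I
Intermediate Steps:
s = -382 (s = -7 - 375 = -382)
f(K, T) = 36
l(E, a) = 25*a (l(E, a) = 5*((5*a + a) - a) = 5*(6*a - a) = 5*(5*a) = 25*a)
J = I*√177605 (J = √(-171155 + 25*(-258)) = √(-171155 - 6450) = √(-177605) = I*√177605 ≈ 421.43*I)
(210354 - J)/f(615, s) = (210354 - I*√177605)/36 = (210354 - I*√177605)*(1/36) = 35059/6 - I*√177605/36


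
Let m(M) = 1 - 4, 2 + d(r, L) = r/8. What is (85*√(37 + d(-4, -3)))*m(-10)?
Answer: -255*√138/2 ≈ -1497.8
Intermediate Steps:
d(r, L) = -2 + r/8
m(M) = -3
(85*√(37 + d(-4, -3)))*m(-10) = (85*√(37 + (-2 + (⅛)*(-4))))*(-3) = (85*√(37 + (-2 - ½)))*(-3) = (85*√(37 - 5/2))*(-3) = (85*√(69/2))*(-3) = (85*(√138/2))*(-3) = (85*√138/2)*(-3) = -255*√138/2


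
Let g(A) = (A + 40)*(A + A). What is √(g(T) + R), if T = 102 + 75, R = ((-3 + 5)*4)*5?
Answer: √76858 ≈ 277.23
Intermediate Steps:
R = 40 (R = (2*4)*5 = 8*5 = 40)
T = 177
g(A) = 2*A*(40 + A) (g(A) = (40 + A)*(2*A) = 2*A*(40 + A))
√(g(T) + R) = √(2*177*(40 + 177) + 40) = √(2*177*217 + 40) = √(76818 + 40) = √76858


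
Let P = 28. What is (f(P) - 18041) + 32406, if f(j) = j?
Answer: 14393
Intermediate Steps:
(f(P) - 18041) + 32406 = (28 - 18041) + 32406 = -18013 + 32406 = 14393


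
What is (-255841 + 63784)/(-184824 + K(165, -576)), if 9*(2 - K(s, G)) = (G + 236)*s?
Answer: 576171/535766 ≈ 1.0754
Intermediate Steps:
K(s, G) = 2 - s*(236 + G)/9 (K(s, G) = 2 - (G + 236)*s/9 = 2 - (236 + G)*s/9 = 2 - s*(236 + G)/9)
(-255841 + 63784)/(-184824 + K(165, -576)) = (-255841 + 63784)/(-184824 + (2 - 236/9*165 - ⅑*(-576)*165)) = -192057/(-184824 + (2 - 12980/3 + 10560)) = -192057/(-184824 + 18706/3) = -192057/(-535766/3) = -192057*(-3/535766) = 576171/535766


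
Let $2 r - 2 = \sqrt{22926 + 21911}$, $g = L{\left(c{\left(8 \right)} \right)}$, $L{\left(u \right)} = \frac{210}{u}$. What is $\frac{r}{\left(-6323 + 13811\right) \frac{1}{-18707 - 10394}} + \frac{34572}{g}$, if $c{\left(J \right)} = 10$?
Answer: $\frac{86088005}{52416} - \frac{29101 \sqrt{44837}}{14976} \approx 1230.9$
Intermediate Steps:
$g = 21$ ($g = \frac{210}{10} = 210 \cdot \frac{1}{10} = 21$)
$r = 1 + \frac{\sqrt{44837}}{2}$ ($r = 1 + \frac{\sqrt{22926 + 21911}}{2} = 1 + \frac{\sqrt{44837}}{2} \approx 106.87$)
$\frac{r}{\left(-6323 + 13811\right) \frac{1}{-18707 - 10394}} + \frac{34572}{g} = \frac{1 + \frac{\sqrt{44837}}{2}}{\left(-6323 + 13811\right) \frac{1}{-18707 - 10394}} + \frac{34572}{21} = \frac{1 + \frac{\sqrt{44837}}{2}}{7488 \frac{1}{-29101}} + 34572 \cdot \frac{1}{21} = \frac{1 + \frac{\sqrt{44837}}{2}}{7488 \left(- \frac{1}{29101}\right)} + \frac{11524}{7} = \frac{1 + \frac{\sqrt{44837}}{2}}{- \frac{7488}{29101}} + \frac{11524}{7} = \left(1 + \frac{\sqrt{44837}}{2}\right) \left(- \frac{29101}{7488}\right) + \frac{11524}{7} = \left(- \frac{29101}{7488} - \frac{29101 \sqrt{44837}}{14976}\right) + \frac{11524}{7} = \frac{86088005}{52416} - \frac{29101 \sqrt{44837}}{14976}$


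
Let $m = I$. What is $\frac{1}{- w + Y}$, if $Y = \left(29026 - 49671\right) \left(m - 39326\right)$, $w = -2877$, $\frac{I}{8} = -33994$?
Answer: $\frac{1}{6426337187} \approx 1.5561 \cdot 10^{-10}$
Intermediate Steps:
$I = -271952$ ($I = 8 \left(-33994\right) = -271952$)
$m = -271952$
$Y = 6426334310$ ($Y = \left(29026 - 49671\right) \left(-271952 - 39326\right) = \left(-20645\right) \left(-311278\right) = 6426334310$)
$\frac{1}{- w + Y} = \frac{1}{\left(-1\right) \left(-2877\right) + 6426334310} = \frac{1}{2877 + 6426334310} = \frac{1}{6426337187}$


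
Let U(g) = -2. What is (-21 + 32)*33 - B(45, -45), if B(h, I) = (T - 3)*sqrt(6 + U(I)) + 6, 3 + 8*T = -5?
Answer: 365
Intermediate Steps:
T = -1 (T = -3/8 + (1/8)*(-5) = -3/8 - 5/8 = -1)
B(h, I) = -2 (B(h, I) = (-1 - 3)*sqrt(6 - 2) + 6 = -4*sqrt(4) + 6 = -4*2 + 6 = -8 + 6 = -2)
(-21 + 32)*33 - B(45, -45) = (-21 + 32)*33 - 1*(-2) = 11*33 + 2 = 363 + 2 = 365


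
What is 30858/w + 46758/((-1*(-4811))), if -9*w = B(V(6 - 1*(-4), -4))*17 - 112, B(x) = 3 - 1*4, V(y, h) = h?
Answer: 447384108/206873 ≈ 2162.6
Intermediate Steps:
B(x) = -1 (B(x) = 3 - 4 = -1)
w = 43/3 (w = -(-1*17 - 112)/9 = -(-17 - 112)/9 = -⅑*(-129) = 43/3 ≈ 14.333)
30858/w + 46758/((-1*(-4811))) = 30858/(43/3) + 46758/((-1*(-4811))) = 30858*(3/43) + 46758/4811 = 92574/43 + 46758*(1/4811) = 92574/43 + 46758/4811 = 447384108/206873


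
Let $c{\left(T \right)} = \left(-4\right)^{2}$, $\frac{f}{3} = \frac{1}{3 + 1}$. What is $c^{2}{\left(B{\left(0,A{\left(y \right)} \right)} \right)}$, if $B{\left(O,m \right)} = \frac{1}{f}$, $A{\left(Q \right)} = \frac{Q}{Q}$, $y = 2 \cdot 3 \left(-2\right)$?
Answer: $256$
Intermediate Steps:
$y = -12$ ($y = 6 \left(-2\right) = -12$)
$f = \frac{3}{4}$ ($f = \frac{3}{3 + 1} = \frac{3}{4} \approx 0.75$)
$A{\left(Q \right)} = 1$
$B{\left(O,m \right)} = \frac{4}{3}$ ($B{\left(O,m \right)} = \frac{1}{\frac{3}{4}} = \frac{4}{3}$)
$c{\left(T \right)} = 16$
$c^{2}{\left(B{\left(0,A{\left(y \right)} \right)} \right)} = 16^{2} = 256$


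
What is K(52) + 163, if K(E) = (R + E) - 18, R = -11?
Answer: 186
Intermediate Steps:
K(E) = -29 + E (K(E) = (-11 + E) - 18 = -29 + E)
K(52) + 163 = (-29 + 52) + 163 = 23 + 163 = 186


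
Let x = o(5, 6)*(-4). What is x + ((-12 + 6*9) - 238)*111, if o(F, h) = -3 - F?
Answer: -21724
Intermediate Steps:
x = 32 (x = (-3 - 1*5)*(-4) = (-3 - 5)*(-4) = -8*(-4) = 32)
x + ((-12 + 6*9) - 238)*111 = 32 + ((-12 + 6*9) - 238)*111 = 32 + ((-12 + 54) - 238)*111 = 32 + (42 - 238)*111 = 32 - 196*111 = 32 - 21756 = -21724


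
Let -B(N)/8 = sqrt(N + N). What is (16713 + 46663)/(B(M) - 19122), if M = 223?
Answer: -302968968/91405585 + 126752*sqrt(446)/91405585 ≈ -3.2853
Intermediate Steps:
B(N) = -8*sqrt(2)*sqrt(N) (B(N) = -8*sqrt(N + N) = -8*sqrt(2)*sqrt(N))
(16713 + 46663)/(B(M) - 19122) = (16713 + 46663)/(-8*sqrt(2)*sqrt(223) - 19122) = 63376/(-8*sqrt(446) - 19122) = 63376/(-19122 - 8*sqrt(446))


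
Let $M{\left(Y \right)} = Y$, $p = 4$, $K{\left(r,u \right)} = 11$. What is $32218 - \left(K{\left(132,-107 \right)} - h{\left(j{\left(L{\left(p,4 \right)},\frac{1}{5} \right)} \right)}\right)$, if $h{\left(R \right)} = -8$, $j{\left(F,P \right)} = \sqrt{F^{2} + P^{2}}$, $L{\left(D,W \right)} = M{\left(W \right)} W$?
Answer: $32199$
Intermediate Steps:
$L{\left(D,W \right)} = W^{2}$ ($L{\left(D,W \right)} = W W = W^{2}$)
$32218 - \left(K{\left(132,-107 \right)} - h{\left(j{\left(L{\left(p,4 \right)},\frac{1}{5} \right)} \right)}\right) = 32218 - \left(11 - -8\right) = 32218 - \left(11 + 8\right) = 32218 - 19 = 32199$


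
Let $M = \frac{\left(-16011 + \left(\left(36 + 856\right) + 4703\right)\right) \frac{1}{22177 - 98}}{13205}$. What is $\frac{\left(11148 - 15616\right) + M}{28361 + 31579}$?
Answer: $- \frac{325664921419}{4368924627075} \approx -0.074541$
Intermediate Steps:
$M = - \frac{10416}{291553195}$ ($M = \frac{-16011 + \left(892 + 4703\right)}{22079} \cdot \frac{1}{13205} = \left(-16011 + 5595\right) \frac{1}{22079} \cdot \frac{1}{13205} = \left(-10416\right) \frac{1}{22079} \cdot \frac{1}{13205} = \left(- \frac{10416}{22079}\right) \frac{1}{13205} = - \frac{10416}{291553195} \approx -3.5726 \cdot 10^{-5}$)
$\frac{\left(11148 - 15616\right) + M}{28361 + 31579} = \frac{\left(11148 - 15616\right) - \frac{10416}{291553195}}{28361 + 31579} = \frac{\left(11148 - 15616\right) - \frac{10416}{291553195}}{59940} = \left(-4468 - \frac{10416}{291553195}\right) \frac{1}{59940} = \left(- \frac{1302659685676}{291553195}\right) \frac{1}{59940} = - \frac{325664921419}{4368924627075}$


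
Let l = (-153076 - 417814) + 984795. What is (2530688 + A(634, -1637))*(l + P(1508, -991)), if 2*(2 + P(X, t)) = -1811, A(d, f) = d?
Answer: 1045429657695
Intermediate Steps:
l = 413905 (l = -570890 + 984795 = 413905)
P(X, t) = -1815/2 (P(X, t) = -2 + (½)*(-1811) = -2 - 1811/2 = -1815/2)
(2530688 + A(634, -1637))*(l + P(1508, -991)) = (2530688 + 634)*(413905 - 1815/2) = 2531322*(825995/2) = 1045429657695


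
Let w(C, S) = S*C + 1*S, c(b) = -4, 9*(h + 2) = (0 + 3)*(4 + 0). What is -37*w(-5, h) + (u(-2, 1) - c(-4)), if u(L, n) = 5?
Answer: -269/3 ≈ -89.667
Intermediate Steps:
h = -⅔ (h = -2 + ((0 + 3)*(4 + 0))/9 = -2 + (3*4)/9 = -2 + (⅑)*12 = -2 + 4/3 = -⅔ ≈ -0.66667)
w(C, S) = S + C*S (w(C, S) = C*S + S = S + C*S)
-37*w(-5, h) + (u(-2, 1) - c(-4)) = -(-74)*(1 - 5)/3 + (5 - 1*(-4)) = -(-74)*(-4)/3 + (5 + 4) = -37*8/3 + 9 = -296/3 + 9 = -269/3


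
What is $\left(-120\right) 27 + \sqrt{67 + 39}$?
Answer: $-3240 + \sqrt{106} \approx -3229.7$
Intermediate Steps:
$\left(-120\right) 27 + \sqrt{67 + 39} = -3240 + \sqrt{106}$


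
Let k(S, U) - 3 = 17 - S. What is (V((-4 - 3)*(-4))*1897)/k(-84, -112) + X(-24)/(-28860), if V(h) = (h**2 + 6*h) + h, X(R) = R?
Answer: 85981529/4810 ≈ 17876.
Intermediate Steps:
k(S, U) = 20 - S (k(S, U) = 3 + (17 - S) = 20 - S)
V(h) = h**2 + 7*h
(V((-4 - 3)*(-4))*1897)/k(-84, -112) + X(-24)/(-28860) = ((((-4 - 3)*(-4))*(7 + (-4 - 3)*(-4)))*1897)/(20 - 1*(-84)) - 24/(-28860) = (((-7*(-4))*(7 - 7*(-4)))*1897)/(20 + 84) - 24*(-1/28860) = ((28*(7 + 28))*1897)/104 + 2/2405 = ((28*35)*1897)*(1/104) + 2/2405 = (980*1897)*(1/104) + 2/2405 = 1859060*(1/104) + 2/2405 = 464765/26 + 2/2405 = 85981529/4810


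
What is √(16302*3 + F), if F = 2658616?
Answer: √2707522 ≈ 1645.5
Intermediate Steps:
√(16302*3 + F) = √(16302*3 + 2658616) = √(48906 + 2658616) = √2707522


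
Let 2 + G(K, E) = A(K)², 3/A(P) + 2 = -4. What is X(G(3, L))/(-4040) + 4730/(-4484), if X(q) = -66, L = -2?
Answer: -2351657/2264420 ≈ -1.0385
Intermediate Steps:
A(P) = -½ (A(P) = 3/(-2 - 4) = 3/(-6) = 3*(-⅙) = -½)
G(K, E) = -7/4 (G(K, E) = -2 + (-½)² = -2 + ¼ = -7/4)
X(G(3, L))/(-4040) + 4730/(-4484) = -66/(-4040) + 4730/(-4484) = -66*(-1/4040) + 4730*(-1/4484) = 33/2020 - 2365/2242 = -2351657/2264420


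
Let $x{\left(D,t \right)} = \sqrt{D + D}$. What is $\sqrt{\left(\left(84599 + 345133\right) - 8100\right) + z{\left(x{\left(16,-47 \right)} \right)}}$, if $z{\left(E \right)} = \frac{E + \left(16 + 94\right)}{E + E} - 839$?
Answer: $\frac{\sqrt{6732696 + 110 \sqrt{2}}}{4} \approx 648.69$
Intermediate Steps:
$x{\left(D,t \right)} = \sqrt{2} \sqrt{D}$ ($x{\left(D,t \right)} = \sqrt{2 D} = \sqrt{2} \sqrt{D}$)
$z{\left(E \right)} = -839 + \frac{110 + E}{2 E}$ ($z{\left(E \right)} = \frac{E + 110}{2 E} - 839 = \left(110 + E\right) \frac{1}{2 E} - 839 = \frac{110 + E}{2 E} - 839 = -839 + \frac{110 + E}{2 E}$)
$\sqrt{\left(\left(84599 + 345133\right) - 8100\right) + z{\left(x{\left(16,-47 \right)} \right)}} = \sqrt{\left(\left(84599 + 345133\right) - 8100\right) - \left(\frac{1677}{2} - \frac{55}{\sqrt{2} \sqrt{16}}\right)} = \sqrt{\left(429732 - 8100\right) - \left(\frac{1677}{2} - \frac{55}{\sqrt{2} \cdot 4}\right)} = \sqrt{421632 - \left(\frac{1677}{2} - \frac{55}{4 \sqrt{2}}\right)} = \sqrt{421632 - \left(\frac{1677}{2} - 55 \frac{\sqrt{2}}{8}\right)} = \sqrt{421632 - \left(\frac{1677}{2} - \frac{55 \sqrt{2}}{8}\right)} = \sqrt{\frac{841587}{2} + \frac{55 \sqrt{2}}{8}}$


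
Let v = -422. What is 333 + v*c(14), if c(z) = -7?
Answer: 3287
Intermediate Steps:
333 + v*c(14) = 333 - 422*(-7) = 333 + 2954 = 3287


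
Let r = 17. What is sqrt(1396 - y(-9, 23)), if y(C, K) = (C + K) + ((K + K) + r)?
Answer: sqrt(1319) ≈ 36.318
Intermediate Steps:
y(C, K) = 17 + C + 3*K (y(C, K) = (C + K) + ((K + K) + 17) = (C + K) + (2*K + 17) = (C + K) + (17 + 2*K) = 17 + C + 3*K)
sqrt(1396 - y(-9, 23)) = sqrt(1396 - (17 - 9 + 3*23)) = sqrt(1396 - (17 - 9 + 69)) = sqrt(1396 - 1*77) = sqrt(1396 - 77) = sqrt(1319)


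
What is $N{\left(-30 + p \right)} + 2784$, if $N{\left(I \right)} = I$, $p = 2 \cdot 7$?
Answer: $2768$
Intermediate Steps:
$p = 14$
$N{\left(-30 + p \right)} + 2784 = \left(-30 + 14\right) + 2784 = -16 + 2784 = 2768$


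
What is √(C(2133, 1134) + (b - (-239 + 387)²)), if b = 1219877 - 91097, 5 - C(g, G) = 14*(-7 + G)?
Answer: √1091103 ≈ 1044.6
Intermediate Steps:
C(g, G) = 103 - 14*G (C(g, G) = 5 - 14*(-7 + G) = 5 - (-98 + 14*G) = 5 + (98 - 14*G) = 103 - 14*G)
b = 1128780
√(C(2133, 1134) + (b - (-239 + 387)²)) = √((103 - 14*1134) + (1128780 - (-239 + 387)²)) = √((103 - 15876) + (1128780 - 1*148²)) = √(-15773 + (1128780 - 1*21904)) = √(-15773 + (1128780 - 21904)) = √(-15773 + 1106876) = √1091103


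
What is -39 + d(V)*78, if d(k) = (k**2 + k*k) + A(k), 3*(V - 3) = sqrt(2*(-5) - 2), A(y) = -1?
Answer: 1079 + 624*I*sqrt(3) ≈ 1079.0 + 1080.8*I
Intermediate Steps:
V = 3 + 2*I*sqrt(3)/3 (V = 3 + sqrt(2*(-5) - 2)/3 = 3 + sqrt(-10 - 2)/3 = 3 + sqrt(-12)/3 = 3 + (2*I*sqrt(3))/3 = 3 + 2*I*sqrt(3)/3 ≈ 3.0 + 1.1547*I)
d(k) = -1 + 2*k**2 (d(k) = (k**2 + k*k) - 1 = (k**2 + k**2) - 1 = 2*k**2 - 1 = -1 + 2*k**2)
-39 + d(V)*78 = -39 + (-1 + 2*(3 + 2*I*sqrt(3)/3)**2)*78 = -39 + (-78 + 156*(3 + 2*I*sqrt(3)/3)**2) = -117 + 156*(3 + 2*I*sqrt(3)/3)**2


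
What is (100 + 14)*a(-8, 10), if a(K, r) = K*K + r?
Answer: 8436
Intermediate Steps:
a(K, r) = r + K**2 (a(K, r) = K**2 + r = r + K**2)
(100 + 14)*a(-8, 10) = (100 + 14)*(10 + (-8)**2) = 114*(10 + 64) = 114*74 = 8436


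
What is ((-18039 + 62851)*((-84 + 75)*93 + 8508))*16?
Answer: 5500045632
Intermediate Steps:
((-18039 + 62851)*((-84 + 75)*93 + 8508))*16 = (44812*(-9*93 + 8508))*16 = (44812*(-837 + 8508))*16 = (44812*7671)*16 = 343752852*16 = 5500045632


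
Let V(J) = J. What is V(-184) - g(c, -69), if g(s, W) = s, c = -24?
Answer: -160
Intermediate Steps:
V(-184) - g(c, -69) = -184 - 1*(-24) = -184 + 24 = -160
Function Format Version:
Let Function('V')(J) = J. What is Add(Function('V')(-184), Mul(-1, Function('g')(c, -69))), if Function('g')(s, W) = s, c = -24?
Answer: -160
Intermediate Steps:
Add(Function('V')(-184), Mul(-1, Function('g')(c, -69))) = Add(-184, Mul(-1, -24)) = Add(-184, 24) = -160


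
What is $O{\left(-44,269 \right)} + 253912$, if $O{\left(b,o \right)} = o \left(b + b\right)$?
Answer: $230240$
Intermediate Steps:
$O{\left(b,o \right)} = 2 b o$ ($O{\left(b,o \right)} = o 2 b = 2 b o$)
$O{\left(-44,269 \right)} + 253912 = 2 \left(-44\right) 269 + 253912 = -23672 + 253912 = 230240$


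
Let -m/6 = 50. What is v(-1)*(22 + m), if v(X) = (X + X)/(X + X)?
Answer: -278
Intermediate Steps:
m = -300 (m = -6*50 = -300)
v(X) = 1 (v(X) = (2*X)/((2*X)) = (2*X)*(1/(2*X)) = 1)
v(-1)*(22 + m) = 1*(22 - 300) = 1*(-278) = -278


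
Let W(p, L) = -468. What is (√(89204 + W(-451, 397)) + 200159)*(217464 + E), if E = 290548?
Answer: 101683173908 + 2032048*√5546 ≈ 1.0183e+11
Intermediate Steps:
(√(89204 + W(-451, 397)) + 200159)*(217464 + E) = (√(89204 - 468) + 200159)*(217464 + 290548) = (√88736 + 200159)*508012 = (4*√5546 + 200159)*508012 = (200159 + 4*√5546)*508012 = 101683173908 + 2032048*√5546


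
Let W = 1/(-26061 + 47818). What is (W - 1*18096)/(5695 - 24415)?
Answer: 393714671/407291040 ≈ 0.96667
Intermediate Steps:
W = 1/21757 ≈ 4.5962e-5
(W - 1*18096)/(5695 - 24415) = (1/21757 - 1*18096)/(5695 - 24415) = (1/21757 - 18096)/(-18720) = -393714671/21757*(-1/18720) = 393714671/407291040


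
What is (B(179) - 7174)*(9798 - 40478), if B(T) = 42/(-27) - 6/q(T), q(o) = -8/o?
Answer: 1944245290/9 ≈ 2.1603e+8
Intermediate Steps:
B(T) = -14/9 + 3*T/4 (B(T) = 42/(-27) - 6*(-T/8) = 42*(-1/27) - (-3)*T/4 = -14/9 + 3*T/4)
(B(179) - 7174)*(9798 - 40478) = ((-14/9 + (¾)*179) - 7174)*(9798 - 40478) = ((-14/9 + 537/4) - 7174)*(-30680) = (4777/36 - 7174)*(-30680) = -253487/36*(-30680) = 1944245290/9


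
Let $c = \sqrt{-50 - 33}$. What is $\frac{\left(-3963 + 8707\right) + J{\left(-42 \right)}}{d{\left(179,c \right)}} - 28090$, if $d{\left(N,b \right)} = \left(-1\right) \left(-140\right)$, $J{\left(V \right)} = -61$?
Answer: $- \frac{561131}{20} \approx -28057.0$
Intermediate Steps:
$c = i \sqrt{83}$ ($c = \sqrt{-83} = i \sqrt{83} \approx 9.1104 i$)
$d{\left(N,b \right)} = 140$
$\frac{\left(-3963 + 8707\right) + J{\left(-42 \right)}}{d{\left(179,c \right)}} - 28090 = \frac{\left(-3963 + 8707\right) - 61}{140} - 28090 = \left(4744 - 61\right) \frac{1}{140} - 28090 = 4683 \cdot \frac{1}{140} - 28090 = \frac{669}{20} - 28090 = - \frac{561131}{20}$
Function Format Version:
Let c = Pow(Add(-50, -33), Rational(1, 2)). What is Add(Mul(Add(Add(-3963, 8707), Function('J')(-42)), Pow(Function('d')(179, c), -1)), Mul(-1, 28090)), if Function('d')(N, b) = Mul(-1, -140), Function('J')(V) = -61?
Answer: Rational(-561131, 20) ≈ -28057.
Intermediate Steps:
c = Mul(I, Pow(83, Rational(1, 2))) (c = Pow(-83, Rational(1, 2)) = Mul(I, Pow(83, Rational(1, 2))) ≈ Mul(9.1104, I))
Function('d')(N, b) = 140
Add(Mul(Add(Add(-3963, 8707), Function('J')(-42)), Pow(Function('d')(179, c), -1)), Mul(-1, 28090)) = Add(Mul(Add(Add(-3963, 8707), -61), Pow(140, -1)), Mul(-1, 28090)) = Add(Mul(Add(4744, -61), Rational(1, 140)), -28090) = Add(Mul(4683, Rational(1, 140)), -28090) = Add(Rational(669, 20), -28090) = Rational(-561131, 20)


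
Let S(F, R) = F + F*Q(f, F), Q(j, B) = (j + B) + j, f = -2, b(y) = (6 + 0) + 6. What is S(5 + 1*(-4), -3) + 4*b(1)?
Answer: 46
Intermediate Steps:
b(y) = 12 (b(y) = 6 + 6 = 12)
Q(j, B) = B + 2*j (Q(j, B) = (B + j) + j = B + 2*j)
S(F, R) = F + F*(-4 + F) (S(F, R) = F + F*(F + 2*(-2)) = F + F*(F - 4) = F + F*(-4 + F))
S(5 + 1*(-4), -3) + 4*b(1) = (5 + 1*(-4))*(-3 + (5 + 1*(-4))) + 4*12 = (5 - 4)*(-3 + (5 - 4)) + 48 = 1*(-3 + 1) + 48 = 1*(-2) + 48 = -2 + 48 = 46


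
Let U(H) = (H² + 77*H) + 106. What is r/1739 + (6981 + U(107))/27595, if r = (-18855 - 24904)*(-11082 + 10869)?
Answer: 51450073518/9597541 ≈ 5360.8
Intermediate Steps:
r = 9320667 (r = -43759*(-213) = 9320667)
U(H) = 106 + H² + 77*H
r/1739 + (6981 + U(107))/27595 = 9320667/1739 + (6981 + (106 + 107² + 77*107))/27595 = 9320667*(1/1739) + (6981 + (106 + 11449 + 8239))*(1/27595) = 9320667/1739 + (6981 + 19794)*(1/27595) = 9320667/1739 + 26775*(1/27595) = 9320667/1739 + 5355/5519 = 51450073518/9597541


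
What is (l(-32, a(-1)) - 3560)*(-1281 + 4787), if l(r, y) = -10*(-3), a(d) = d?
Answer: -12376180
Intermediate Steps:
l(r, y) = 30
(l(-32, a(-1)) - 3560)*(-1281 + 4787) = (30 - 3560)*(-1281 + 4787) = -3530*3506 = -12376180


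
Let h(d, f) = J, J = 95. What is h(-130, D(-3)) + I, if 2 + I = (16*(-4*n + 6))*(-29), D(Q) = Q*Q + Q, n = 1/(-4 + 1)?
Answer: -9929/3 ≈ -3309.7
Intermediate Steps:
n = -⅓ (n = 1/(-3) = -⅓ ≈ -0.33333)
D(Q) = Q + Q² (D(Q) = Q² + Q = Q + Q²)
h(d, f) = 95
I = -10214/3 (I = -2 + (16*(-4*(-⅓) + 6))*(-29) = -2 + (16*(4/3 + 6))*(-29) = -2 + (16*(22/3))*(-29) = -2 + (352/3)*(-29) = -2 - 10208/3 = -10214/3 ≈ -3404.7)
h(-130, D(-3)) + I = 95 - 10214/3 = -9929/3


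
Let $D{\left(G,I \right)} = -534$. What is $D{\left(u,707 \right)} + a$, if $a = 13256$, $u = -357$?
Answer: $12722$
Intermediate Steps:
$D{\left(u,707 \right)} + a = -534 + 13256 = 12722$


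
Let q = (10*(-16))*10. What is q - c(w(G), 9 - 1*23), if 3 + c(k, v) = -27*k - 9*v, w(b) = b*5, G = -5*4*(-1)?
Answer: 977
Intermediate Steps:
G = 20 (G = -20*(-1) = 20)
w(b) = 5*b
q = -1600 (q = -160*10 = -1600)
c(k, v) = -3 - 27*k - 9*v (c(k, v) = -3 + (-27*k - 9*v) = -3 - 27*k - 9*v)
q - c(w(G), 9 - 1*23) = -1600 - (-3 - 135*20 - 9*(9 - 1*23)) = -1600 - (-3 - 27*100 - 9*(9 - 23)) = -1600 - (-3 - 2700 - 9*(-14)) = -1600 - (-3 - 2700 + 126) = -1600 - 1*(-2577) = -1600 + 2577 = 977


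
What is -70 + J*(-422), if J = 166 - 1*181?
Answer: 6260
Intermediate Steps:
J = -15 (J = 166 - 181 = -15)
-70 + J*(-422) = -70 - 15*(-422) = -70 + 6330 = 6260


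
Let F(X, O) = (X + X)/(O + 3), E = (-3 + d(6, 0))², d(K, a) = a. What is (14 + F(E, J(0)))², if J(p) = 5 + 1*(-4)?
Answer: 1369/4 ≈ 342.25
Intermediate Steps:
J(p) = 1 (J(p) = 5 - 4 = 1)
E = 9 (E = (-3 + 0)² = (-3)² = 9)
F(X, O) = 2*X/(3 + O) (F(X, O) = (2*X)/(3 + O) = 2*X/(3 + O))
(14 + F(E, J(0)))² = (14 + 2*9/(3 + 1))² = (14 + 2*9/4)² = (14 + 2*9*(¼))² = (14 + 9/2)² = (37/2)² = 1369/4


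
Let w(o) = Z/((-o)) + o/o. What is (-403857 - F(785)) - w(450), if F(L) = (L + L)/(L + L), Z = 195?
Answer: -12115757/30 ≈ -4.0386e+5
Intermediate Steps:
F(L) = 1 (F(L) = (2*L)/((2*L)) = (2*L)*(1/(2*L)) = 1)
w(o) = 1 - 195/o (w(o) = 195/((-o)) + o/o = 195*(-1/o) + 1 = -195/o + 1 = 1 - 195/o)
(-403857 - F(785)) - w(450) = (-403857 - 1*1) - (-195 + 450)/450 = (-403857 - 1) - 255/450 = -403858 - 1*17/30 = -403858 - 17/30 = -12115757/30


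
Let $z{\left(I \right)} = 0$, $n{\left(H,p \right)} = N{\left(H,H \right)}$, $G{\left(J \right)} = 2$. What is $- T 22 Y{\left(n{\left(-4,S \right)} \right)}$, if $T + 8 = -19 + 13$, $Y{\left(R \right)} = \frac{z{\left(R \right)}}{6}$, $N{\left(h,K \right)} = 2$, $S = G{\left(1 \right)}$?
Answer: $0$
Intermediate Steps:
$S = 2$
$n{\left(H,p \right)} = 2$
$Y{\left(R \right)} = 0$ ($Y{\left(R \right)} = \frac{0}{6} = 0 \cdot \frac{1}{6} = 0$)
$T = -14$ ($T = -8 + \left(-19 + 13\right) = -8 - 6 = -14$)
$- T 22 Y{\left(n{\left(-4,S \right)} \right)} = - \left(-14\right) 22 \cdot 0 = - \left(-308\right) 0 = \left(-1\right) 0 = 0$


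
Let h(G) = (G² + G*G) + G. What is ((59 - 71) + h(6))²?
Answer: 4356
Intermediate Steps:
h(G) = G + 2*G² (h(G) = (G² + G²) + G = 2*G² + G = G + 2*G²)
((59 - 71) + h(6))² = ((59 - 71) + 6*(1 + 2*6))² = (-12 + 6*(1 + 12))² = (-12 + 6*13)² = (-12 + 78)² = 66² = 4356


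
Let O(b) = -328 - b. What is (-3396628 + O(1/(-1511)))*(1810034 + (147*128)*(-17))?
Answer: -7648704281033430/1511 ≈ -5.0620e+12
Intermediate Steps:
(-3396628 + O(1/(-1511)))*(1810034 + (147*128)*(-17)) = (-3396628 + (-328 - 1/(-1511)))*(1810034 + (147*128)*(-17)) = (-3396628 + (-328 - 1*(-1/1511)))*(1810034 + 18816*(-17)) = (-3396628 + (-328 + 1/1511))*(1810034 - 319872) = (-3396628 - 495607/1511)*1490162 = -5132800515/1511*1490162 = -7648704281033430/1511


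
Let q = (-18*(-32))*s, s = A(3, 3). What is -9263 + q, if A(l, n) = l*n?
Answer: -4079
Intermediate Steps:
s = 9 (s = 3*3 = 9)
q = 5184 (q = -18*(-32)*9 = 576*9 = 5184)
-9263 + q = -9263 + 5184 = -4079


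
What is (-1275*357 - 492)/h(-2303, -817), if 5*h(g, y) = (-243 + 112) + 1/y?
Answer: 620466565/35676 ≈ 17392.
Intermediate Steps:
h(g, y) = -131/5 + 1/(5*y) (h(g, y) = ((-243 + 112) + 1/y)/5 = (-131 + 1/y)/5 = -131/5 + 1/(5*y))
(-1275*357 - 492)/h(-2303, -817) = (-1275*357 - 492)/(((1/5)*(1 - 131*(-817))/(-817))) = (-455175 - 492)/(((1/5)*(-1/817)*(1 + 107027))) = -455667/((1/5)*(-1/817)*107028) = -455667/(-107028/4085) = -455667*(-4085/107028) = 620466565/35676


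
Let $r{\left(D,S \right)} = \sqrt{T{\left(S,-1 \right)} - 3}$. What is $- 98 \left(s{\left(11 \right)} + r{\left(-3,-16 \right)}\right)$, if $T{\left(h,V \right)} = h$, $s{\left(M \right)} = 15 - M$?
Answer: $-392 - 98 i \sqrt{19} \approx -392.0 - 427.17 i$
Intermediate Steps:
$r{\left(D,S \right)} = \sqrt{-3 + S}$ ($r{\left(D,S \right)} = \sqrt{S - 3} = \sqrt{-3 + S}$)
$- 98 \left(s{\left(11 \right)} + r{\left(-3,-16 \right)}\right) = - 98 \left(\left(15 - 11\right) + \sqrt{-3 - 16}\right) = - 98 \left(\left(15 - 11\right) + \sqrt{-19}\right) = - 98 \left(4 + i \sqrt{19}\right) = -392 - 98 i \sqrt{19}$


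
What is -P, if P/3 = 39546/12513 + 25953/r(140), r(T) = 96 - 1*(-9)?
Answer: -109634073/145985 ≈ -751.00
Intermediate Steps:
r(T) = 105 (r(T) = 96 + 9 = 105)
P = 109634073/145985 (P = 3*(39546/12513 + 25953/105) = 3*(39546*(1/12513) + 25953*(1/105)) = 3*(13182/4171 + 8651/35) = 3*(36544691/145985) = 109634073/145985 ≈ 751.00)
-P = -1*109634073/145985 = -109634073/145985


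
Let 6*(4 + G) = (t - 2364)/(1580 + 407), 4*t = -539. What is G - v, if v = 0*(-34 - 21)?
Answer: -200747/47688 ≈ -4.2096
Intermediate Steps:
t = -539/4 (t = (1/4)*(-539) = -539/4 ≈ -134.75)
G = -200747/47688 (G = -4 + ((-539/4 - 2364)/(1580 + 407))/6 = -4 + (-9995/4/1987)/6 = -4 + (-9995/4*1/1987)/6 = -4 + (1/6)*(-9995/7948) = -4 - 9995/47688 = -200747/47688 ≈ -4.2096)
v = 0 (v = 0*(-55) = 0)
G - v = -200747/47688 - 1*0 = -200747/47688 + 0 = -200747/47688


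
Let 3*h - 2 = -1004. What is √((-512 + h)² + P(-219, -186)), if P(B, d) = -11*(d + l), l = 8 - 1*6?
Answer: 2*√179435 ≈ 847.20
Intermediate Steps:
h = -334 (h = ⅔ + (⅓)*(-1004) = ⅔ - 1004/3 = -334)
l = 2 (l = 8 - 6 = 2)
P(B, d) = -22 - 11*d (P(B, d) = -11*(d + 2) = -11*(2 + d) = -22 - 11*d)
√((-512 + h)² + P(-219, -186)) = √((-512 - 334)² + (-22 - 11*(-186))) = √((-846)² + (-22 + 2046)) = √(715716 + 2024) = √717740 = 2*√179435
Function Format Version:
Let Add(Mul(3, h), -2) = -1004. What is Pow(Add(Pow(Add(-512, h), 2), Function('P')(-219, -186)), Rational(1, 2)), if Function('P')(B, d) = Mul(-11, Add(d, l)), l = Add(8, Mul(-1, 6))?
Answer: Mul(2, Pow(179435, Rational(1, 2))) ≈ 847.20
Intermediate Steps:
h = -334 (h = Add(Rational(2, 3), Mul(Rational(1, 3), -1004)) = Add(Rational(2, 3), Rational(-1004, 3)) = -334)
l = 2 (l = Add(8, -6) = 2)
Function('P')(B, d) = Add(-22, Mul(-11, d)) (Function('P')(B, d) = Mul(-11, Add(d, 2)) = Mul(-11, Add(2, d)) = Add(-22, Mul(-11, d)))
Pow(Add(Pow(Add(-512, h), 2), Function('P')(-219, -186)), Rational(1, 2)) = Pow(Add(Pow(Add(-512, -334), 2), Add(-22, Mul(-11, -186))), Rational(1, 2)) = Pow(Add(Pow(-846, 2), Add(-22, 2046)), Rational(1, 2)) = Pow(Add(715716, 2024), Rational(1, 2)) = Pow(717740, Rational(1, 2)) = Mul(2, Pow(179435, Rational(1, 2)))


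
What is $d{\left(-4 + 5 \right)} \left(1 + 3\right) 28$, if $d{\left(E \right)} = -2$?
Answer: $-224$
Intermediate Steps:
$d{\left(-4 + 5 \right)} \left(1 + 3\right) 28 = - 2 \left(1 + 3\right) 28 = \left(-2\right) 4 \cdot 28 = \left(-8\right) 28 = -224$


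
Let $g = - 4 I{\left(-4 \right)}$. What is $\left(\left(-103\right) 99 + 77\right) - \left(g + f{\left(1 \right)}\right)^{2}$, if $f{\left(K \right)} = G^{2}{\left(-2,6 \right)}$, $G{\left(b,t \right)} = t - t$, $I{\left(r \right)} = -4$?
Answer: $-10376$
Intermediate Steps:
$G{\left(b,t \right)} = 0$
$g = 16$ ($g = \left(-4\right) \left(-4\right) = 16$)
$f{\left(K \right)} = 0$ ($f{\left(K \right)} = 0^{2} = 0$)
$\left(\left(-103\right) 99 + 77\right) - \left(g + f{\left(1 \right)}\right)^{2} = \left(\left(-103\right) 99 + 77\right) - \left(16 + 0\right)^{2} = \left(-10197 + 77\right) - 16^{2} = -10120 - 256 = -10376$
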